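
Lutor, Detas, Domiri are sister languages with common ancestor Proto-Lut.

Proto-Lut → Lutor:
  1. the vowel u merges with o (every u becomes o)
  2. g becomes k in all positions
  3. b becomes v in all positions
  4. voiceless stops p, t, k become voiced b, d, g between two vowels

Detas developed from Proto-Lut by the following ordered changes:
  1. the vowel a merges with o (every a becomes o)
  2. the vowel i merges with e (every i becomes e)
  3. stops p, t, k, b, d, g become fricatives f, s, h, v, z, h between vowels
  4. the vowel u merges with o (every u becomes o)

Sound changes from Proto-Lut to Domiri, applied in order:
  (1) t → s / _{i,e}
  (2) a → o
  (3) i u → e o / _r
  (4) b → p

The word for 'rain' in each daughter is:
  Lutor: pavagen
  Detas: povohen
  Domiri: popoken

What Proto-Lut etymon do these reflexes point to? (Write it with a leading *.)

*pabaken

Position 5: Lutor has g, Detas has h, Domiri has k. Domiri preserves k here (none of its changes turn any other segment into k), so the proto-segment is *k.
Position 3: Lutor has v, Detas has v, Domiri has p. Taking the neighbouring segments as reconstructed: Lutor v could go back to *b or *v; Detas v could go back to *b or *v; Domiri p could go back to *p or *b — the one source consistent with every daughter is *b.
Continuing position by position gives *pabaken; check it forward:
Lutor: *pabaken > pavaken > pavagen  (by unconditioned shift, intervocalic voicing)
Detas: start from *pabaken.
  rule 1 (vowel merger): pabaken → poboken
  rule 2: no change — poboken
  rule 3 (intervocalic lenition): poboken → povohen
  rule 4: no change — povohen
  ⇒ Detas povohen
Domiri: *pabaken
  pabaken (rule 1 does not apply)
  pabaken → poboken   [vowel merger]
  poboken (rule 3 does not apply)
  poboken → popoken   [unconditioned shift]
  giving Domiri popoken.
*pabaken is the unique common source.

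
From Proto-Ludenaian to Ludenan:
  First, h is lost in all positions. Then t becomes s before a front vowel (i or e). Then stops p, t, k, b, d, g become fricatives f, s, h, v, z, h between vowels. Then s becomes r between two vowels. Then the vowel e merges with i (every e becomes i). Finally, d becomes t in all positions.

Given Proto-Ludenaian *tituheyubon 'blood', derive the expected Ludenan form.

siruiyuvon

Ludenan: *tituheyubon > titueyubon > situeyubon > sisueyuvon > sirueyuvon > siruiyuvon  (by h-loss, palatalisation, intervocalic lenition, rhotacism, vowel merger)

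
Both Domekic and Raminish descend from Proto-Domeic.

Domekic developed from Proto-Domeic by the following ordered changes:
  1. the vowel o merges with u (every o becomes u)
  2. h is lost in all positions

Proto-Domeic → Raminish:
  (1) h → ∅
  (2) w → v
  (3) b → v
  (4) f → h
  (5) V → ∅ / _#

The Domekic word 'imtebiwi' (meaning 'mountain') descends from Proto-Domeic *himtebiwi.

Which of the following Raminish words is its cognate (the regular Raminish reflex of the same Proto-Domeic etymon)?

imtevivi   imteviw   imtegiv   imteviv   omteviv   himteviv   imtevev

Raminish: *himtebiwi > imtebiwi > imtebivi > imtevivi > imteviv  (by h-loss, unconditioned shift, unconditioned shift, apocope)
The other candidates each miss or misapply at least one Raminish change.

imteviv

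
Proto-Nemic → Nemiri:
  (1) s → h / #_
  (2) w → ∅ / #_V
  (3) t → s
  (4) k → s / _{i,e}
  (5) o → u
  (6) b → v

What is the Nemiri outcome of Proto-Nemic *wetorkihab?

esursihav

Nemiri: start from *wetorkihab.
  rule 1: no change — wetorkihab
  rule 2 (glide loss): wetorkihab → etorkihab
  rule 3 (unconditioned shift): etorkihab → esorkihab
  rule 4 (palatalisation): esorkihab → esorsihab
  rule 5 (vowel merger): esorsihab → esursihab
  rule 6 (unconditioned shift): esursihab → esursihav
  ⇒ Nemiri esursihav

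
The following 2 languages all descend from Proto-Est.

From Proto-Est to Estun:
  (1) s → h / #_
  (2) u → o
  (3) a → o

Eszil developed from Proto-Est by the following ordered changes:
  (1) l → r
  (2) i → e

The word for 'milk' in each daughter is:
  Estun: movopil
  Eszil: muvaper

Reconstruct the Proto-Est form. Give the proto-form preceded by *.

Position 6: Estun has i, Eszil has e. Estun preserves i here (none of its changes turn any other segment into i), so the proto-segment is *i.
Position 4: Estun has o, Eszil has a. Eszil preserves a here (none of its changes turn any other segment into a), so the proto-segment is *a.
This points to *muvapil. Verify forward in each daughter:
Estun: *muvapil > movapil > movopil  (by vowel merger, vowel merger)
Eszil: *muvapil > muvapir > muvaper  (by unconditioned shift, vowel merger)
Only *muvapil yields all of Estun movopil, Eszil muvaper.

*muvapil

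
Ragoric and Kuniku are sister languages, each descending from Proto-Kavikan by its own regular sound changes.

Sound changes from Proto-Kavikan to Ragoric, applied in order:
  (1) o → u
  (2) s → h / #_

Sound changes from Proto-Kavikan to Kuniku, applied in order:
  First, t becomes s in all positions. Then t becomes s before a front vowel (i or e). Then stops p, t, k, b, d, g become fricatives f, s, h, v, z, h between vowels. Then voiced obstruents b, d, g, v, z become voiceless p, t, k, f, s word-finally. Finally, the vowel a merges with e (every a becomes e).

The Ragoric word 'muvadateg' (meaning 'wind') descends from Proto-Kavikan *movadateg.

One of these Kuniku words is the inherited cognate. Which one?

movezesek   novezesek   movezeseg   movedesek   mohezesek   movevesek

Kuniku: start from *movadateg.
  rule 1 (unconditioned shift): movadateg → movadaseg
  rule 2: no change — movadaseg
  rule 3 (intervocalic lenition): movadaseg → movazaseg
  rule 4 (final devoicing): movazaseg → movazasek
  rule 5 (vowel merger): movazasek → movezesek
  ⇒ Kuniku movezesek

movezesek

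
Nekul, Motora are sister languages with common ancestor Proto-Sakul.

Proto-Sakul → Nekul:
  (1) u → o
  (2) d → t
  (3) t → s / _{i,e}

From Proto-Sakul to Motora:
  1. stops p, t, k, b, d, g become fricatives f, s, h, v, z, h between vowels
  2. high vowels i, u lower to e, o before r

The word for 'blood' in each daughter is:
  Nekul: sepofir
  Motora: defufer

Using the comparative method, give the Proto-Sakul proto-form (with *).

Position 4: Nekul has o, Motora has u. Motora preserves u here (none of its changes turn any other segment into u), so the proto-segment is *u.
Position 1: Nekul has s, Motora has d. Motora preserves d here (none of its changes turn any other segment into d), so the proto-segment is *d.
Position 3: Nekul has p, Motora has f. Nekul preserves p here (none of its changes turn any other segment into p), so the proto-segment is *p.
Verify the candidate proto-form against each daughter:
Nekul: *depufir
  depufir → depofir   [vowel merger]
  depofir → tepofir   [unconditioned shift]
  tepofir → sepofir   [palatalisation]
  giving Nekul sepofir.
Motora: *depufir
  depufir → defufir   [intervocalic lenition]
  defufir → defufer   [pre-rhotic lowering]
  giving Motora defufer.
Only *depufir yields all of Nekul sepofir, Motora defufer.

*depufir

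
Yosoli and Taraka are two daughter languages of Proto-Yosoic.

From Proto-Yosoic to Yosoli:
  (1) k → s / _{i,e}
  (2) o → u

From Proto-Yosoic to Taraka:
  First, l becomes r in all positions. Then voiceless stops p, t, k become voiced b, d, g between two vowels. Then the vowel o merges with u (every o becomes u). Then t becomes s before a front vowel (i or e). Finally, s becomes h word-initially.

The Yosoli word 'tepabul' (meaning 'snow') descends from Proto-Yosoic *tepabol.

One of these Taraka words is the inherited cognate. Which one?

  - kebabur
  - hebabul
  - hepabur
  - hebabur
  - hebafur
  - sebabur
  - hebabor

Taraka: start from *tepabol.
  rule 1 (unconditioned shift): tepabol → tepabor
  rule 2 (intervocalic voicing): tepabor → tebabor
  rule 3 (vowel merger): tebabor → tebabur
  rule 4 (palatalisation): tebabur → sebabur
  rule 5 (debuccalisation): sebabur → hebabur
  ⇒ Taraka hebabur

hebabur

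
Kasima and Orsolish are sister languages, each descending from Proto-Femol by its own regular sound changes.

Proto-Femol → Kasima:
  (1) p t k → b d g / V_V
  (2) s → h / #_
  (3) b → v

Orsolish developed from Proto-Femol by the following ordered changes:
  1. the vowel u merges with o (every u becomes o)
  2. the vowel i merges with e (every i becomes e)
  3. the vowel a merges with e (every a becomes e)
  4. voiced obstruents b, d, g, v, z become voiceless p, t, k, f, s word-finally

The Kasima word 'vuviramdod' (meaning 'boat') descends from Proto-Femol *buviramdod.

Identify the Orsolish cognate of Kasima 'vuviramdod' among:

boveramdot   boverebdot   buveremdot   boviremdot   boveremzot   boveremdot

boveremdot

Orsolish: start from *buviramdod.
  rule 1 (vowel merger): buviramdod → boviramdod
  rule 2 (vowel merger): boviramdod → boveramdod
  rule 3 (vowel merger): boveramdod → boveremdod
  rule 4 (final devoicing): boveremdod → boveremdot
  ⇒ Orsolish boveremdot
Among the options, 'boveremdot' alone shows every Orsolish change applied in order.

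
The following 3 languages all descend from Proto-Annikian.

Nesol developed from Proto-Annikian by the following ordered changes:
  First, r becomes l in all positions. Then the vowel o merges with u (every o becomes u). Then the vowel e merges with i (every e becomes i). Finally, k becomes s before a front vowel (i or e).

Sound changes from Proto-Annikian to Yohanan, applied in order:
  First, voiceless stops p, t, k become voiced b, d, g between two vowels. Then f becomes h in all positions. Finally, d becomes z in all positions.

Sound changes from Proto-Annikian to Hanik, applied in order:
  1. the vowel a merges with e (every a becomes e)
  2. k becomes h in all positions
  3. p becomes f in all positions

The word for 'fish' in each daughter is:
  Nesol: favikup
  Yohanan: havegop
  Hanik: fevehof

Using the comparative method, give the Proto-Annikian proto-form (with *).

*favekop

Position 5: Nesol has k, Yohanan has g, Hanik has h. Nesol preserves k here (none of its changes turn any other segment into k), so the proto-segment is *k.
Position 1: Nesol has f, Yohanan has h, Hanik has f. Nesol preserves f here (none of its changes turn any other segment into f), so the proto-segment is *f.
This points to *favekop. Verify forward in each daughter:
Nesol: start from *favekop.
  rule 1: no change — favekop
  rule 2 (vowel merger): favekop → favekup
  rule 3 (vowel merger): favekup → favikup
  rule 4: no change — favikup
  ⇒ Nesol favikup
Yohanan: start from *favekop.
  rule 1 (intervocalic voicing): favekop → favegop
  rule 2 (unconditioned shift): favegop → havegop
  rule 3: no change — havegop
  ⇒ Yohanan havegop
Hanik: start from *favekop.
  rule 1 (vowel merger): favekop → fevekop
  rule 2 (unconditioned shift): fevekop → fevehop
  rule 3 (unconditioned shift): fevehop → fevehof
  ⇒ Hanik fevehof
Only *favekop yields all of Nesol favikup, Yohanan havegop, Hanik fevehof.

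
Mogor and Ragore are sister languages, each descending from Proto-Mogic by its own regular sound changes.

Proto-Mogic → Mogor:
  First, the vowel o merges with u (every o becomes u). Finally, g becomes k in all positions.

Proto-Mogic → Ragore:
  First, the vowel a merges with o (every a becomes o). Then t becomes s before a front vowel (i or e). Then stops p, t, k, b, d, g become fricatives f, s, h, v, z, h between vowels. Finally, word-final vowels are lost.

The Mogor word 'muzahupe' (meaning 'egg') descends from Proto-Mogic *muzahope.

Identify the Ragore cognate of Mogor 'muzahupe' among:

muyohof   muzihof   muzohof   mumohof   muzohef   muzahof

Ragore: *muzahope
  muzahope → muzohope   [vowel merger]
  muzohope (rule 2 does not apply)
  muzohope → muzohofe   [intervocalic lenition]
  muzohofe → muzohof   [apocope]
  giving Ragore muzohof.
The other candidates each miss or misapply at least one Ragore change.

muzohof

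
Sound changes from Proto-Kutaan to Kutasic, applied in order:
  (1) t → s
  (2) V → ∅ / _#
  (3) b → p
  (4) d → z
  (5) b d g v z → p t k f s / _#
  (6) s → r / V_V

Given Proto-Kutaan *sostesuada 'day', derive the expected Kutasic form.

sosseruas

Kutasic: start from *sostesuada.
  rule 1 (unconditioned shift): sostesuada → sossesuada
  rule 2 (apocope): sossesuada → sossesuad
  rule 3: no change — sossesuad
  rule 4 (unconditioned shift): sossesuad → sossesuaz
  rule 5 (final devoicing): sossesuaz → sossesuas
  rule 6 (rhotacism): sossesuas → sosseruas
  ⇒ Kutasic sosseruas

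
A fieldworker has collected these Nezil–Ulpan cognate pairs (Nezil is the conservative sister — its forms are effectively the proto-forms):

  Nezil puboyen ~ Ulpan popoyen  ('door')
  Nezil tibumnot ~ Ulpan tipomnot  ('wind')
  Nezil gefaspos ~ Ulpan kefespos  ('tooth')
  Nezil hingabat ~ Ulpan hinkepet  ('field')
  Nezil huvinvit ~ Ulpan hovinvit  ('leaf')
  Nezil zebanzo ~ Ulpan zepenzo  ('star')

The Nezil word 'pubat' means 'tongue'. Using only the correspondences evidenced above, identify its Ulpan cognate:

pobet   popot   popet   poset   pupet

puboyen ~ popoyen — Nezil u corresponds to Ulpan o after a consonant, before a labial obstruent.
hingabat ~ hinkepet, zebanzo ~ zepenzo — Nezil b corresponds to Ulpan p between vowels (before a back vowel).
gefaspos ~ kefespos, hingabat ~ hinkepet — Nezil a corresponds to Ulpan e after a consonant, before a consonant other than r, m, n, p, b, f, v.
Applying these to Nezil 'pubat':
  pubat → pobat   (u→o after a consonant, before a labial obstruent)
  pobat → popat   (b→p between vowels (before a back vowel))
  popat → popet   (a→e after a consonant, before a consonant other than r, m, n, p, b, f, v)
So the Ulpan cognate is 'popet'.

popet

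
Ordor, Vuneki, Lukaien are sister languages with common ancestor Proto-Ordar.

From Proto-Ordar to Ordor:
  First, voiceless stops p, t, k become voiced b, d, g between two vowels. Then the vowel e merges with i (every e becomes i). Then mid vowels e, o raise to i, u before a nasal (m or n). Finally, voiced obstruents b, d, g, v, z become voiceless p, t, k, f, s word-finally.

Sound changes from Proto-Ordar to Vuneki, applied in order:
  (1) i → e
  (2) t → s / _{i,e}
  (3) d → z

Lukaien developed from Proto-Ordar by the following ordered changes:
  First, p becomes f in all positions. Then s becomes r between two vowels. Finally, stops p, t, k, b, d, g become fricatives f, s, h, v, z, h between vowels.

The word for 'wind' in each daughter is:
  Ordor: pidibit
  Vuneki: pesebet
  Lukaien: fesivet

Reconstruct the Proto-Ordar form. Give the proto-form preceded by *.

Position 4: Ordor has i, Vuneki has e, Lukaien has i. Lukaien preserves i here (none of its changes turn any other segment into i), so the proto-segment is *i.
Position 5: Ordor has b, Vuneki has b, Lukaien has v. Vuneki preserves b here (none of its changes turn any other segment into b), so the proto-segment is *b.
Position 6: Ordor has i, Vuneki has e, Lukaien has e. Lukaien preserves e here (none of its changes turn any other segment into e), so the proto-segment is *e.
This points to *petibet. Verify forward in each daughter:
Ordor: *petibet > pedibet > pidibit  (by intervocalic voicing, vowel merger)
Vuneki: *petibet
  petibet → petebet   [vowel merger]
  petebet → pesebet   [palatalisation]
  pesebet (rule 3 does not apply)
  giving Vuneki pesebet.
Lukaien: start from *petibet.
  rule 1 (unconditioned shift): petibet → fetibet
  rule 2: no change — fetibet
  rule 3 (intervocalic lenition): fetibet → fesivet
  ⇒ Lukaien fesivet
No other proto-form is consistent with every reflex, so the reconstruction is *petibet.

*petibet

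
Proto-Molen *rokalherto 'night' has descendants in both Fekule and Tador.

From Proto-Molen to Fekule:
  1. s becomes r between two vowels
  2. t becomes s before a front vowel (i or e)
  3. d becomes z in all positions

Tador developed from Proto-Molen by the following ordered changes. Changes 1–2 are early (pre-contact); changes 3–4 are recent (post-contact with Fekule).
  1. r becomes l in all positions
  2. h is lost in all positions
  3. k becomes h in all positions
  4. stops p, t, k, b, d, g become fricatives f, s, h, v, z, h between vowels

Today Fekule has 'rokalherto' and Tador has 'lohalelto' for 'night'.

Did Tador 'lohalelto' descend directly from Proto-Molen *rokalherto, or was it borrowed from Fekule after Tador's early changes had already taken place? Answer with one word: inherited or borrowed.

inherited

If inherited, *rokalherto would pass through all of Tador's changes:
Tador: start from *rokalherto.
  rule 1 (unconditioned shift): rokalherto → lokalhelto
  rule 2 (h-loss): lokalhelto → lokalelto
  rule 3 (unconditioned shift): lokalelto → lohalelto
  rule 4: no change — lohalelto
  ⇒ Tador lohalelto
If borrowed from Fekule 'rokalherto' after the early changes, it would undergo only the recent ones:
  rule 3 (unconditioned shift): rokalherto → rohalherto
  rule 4 (intervocalic lenition): no change (rohalherto)
  ⇒ as a loan: rohalherto
Tador 'lohalelto' matches the inherited outcome exactly, so it is an inherited cognate, not a loan.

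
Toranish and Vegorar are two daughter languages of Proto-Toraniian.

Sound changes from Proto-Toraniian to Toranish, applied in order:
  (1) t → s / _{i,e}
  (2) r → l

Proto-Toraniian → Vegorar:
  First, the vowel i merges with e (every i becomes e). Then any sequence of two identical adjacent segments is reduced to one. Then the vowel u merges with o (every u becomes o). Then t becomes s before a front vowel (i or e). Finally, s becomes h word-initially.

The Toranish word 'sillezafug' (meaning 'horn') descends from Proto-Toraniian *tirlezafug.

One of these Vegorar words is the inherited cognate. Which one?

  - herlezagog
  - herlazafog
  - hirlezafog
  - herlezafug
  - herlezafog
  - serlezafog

herlezafog

Vegorar: *tirlezafug > terlezafug > terlezafog > serlezafog > herlezafog  (by vowel merger, vowel merger, palatalisation, debuccalisation)
Among the options, 'herlezafog' alone shows every Vegorar change applied in order.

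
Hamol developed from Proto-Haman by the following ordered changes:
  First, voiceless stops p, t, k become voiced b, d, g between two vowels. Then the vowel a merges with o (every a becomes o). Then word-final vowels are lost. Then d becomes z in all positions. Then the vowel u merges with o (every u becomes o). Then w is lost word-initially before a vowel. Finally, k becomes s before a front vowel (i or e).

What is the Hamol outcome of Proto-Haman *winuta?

Hamol: *winuta > winuda > winudo > winud > winuz > winoz > inoz  (by intervocalic voicing, vowel merger, apocope, unconditioned shift, vowel merger, glide loss)

inoz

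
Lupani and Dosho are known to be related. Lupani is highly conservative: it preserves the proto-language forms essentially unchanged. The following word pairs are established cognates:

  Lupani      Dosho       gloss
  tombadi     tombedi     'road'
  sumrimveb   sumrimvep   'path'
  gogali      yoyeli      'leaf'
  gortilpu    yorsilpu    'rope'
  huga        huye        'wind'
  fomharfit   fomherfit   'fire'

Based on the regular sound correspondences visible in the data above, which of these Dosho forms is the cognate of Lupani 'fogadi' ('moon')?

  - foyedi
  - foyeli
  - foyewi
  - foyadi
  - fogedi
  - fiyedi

foyedi

gogali ~ yoyeli, huga ~ huye — Lupani g corresponds to Dosho y between vowels (before a back vowel).
tombadi ~ tombedi, gogali ~ yoyeli — Lupani a corresponds to Dosho e after a consonant, before a consonant other than r, m, n, p, b, f, v.
Applying these to Lupani 'fogadi':
  fogadi → foyadi   (g→y between vowels (before a back vowel))
  foyadi → foyedi   (a→e after a consonant, before a consonant other than r, m, n, p, b, f, v)
So the Dosho cognate is 'foyedi'.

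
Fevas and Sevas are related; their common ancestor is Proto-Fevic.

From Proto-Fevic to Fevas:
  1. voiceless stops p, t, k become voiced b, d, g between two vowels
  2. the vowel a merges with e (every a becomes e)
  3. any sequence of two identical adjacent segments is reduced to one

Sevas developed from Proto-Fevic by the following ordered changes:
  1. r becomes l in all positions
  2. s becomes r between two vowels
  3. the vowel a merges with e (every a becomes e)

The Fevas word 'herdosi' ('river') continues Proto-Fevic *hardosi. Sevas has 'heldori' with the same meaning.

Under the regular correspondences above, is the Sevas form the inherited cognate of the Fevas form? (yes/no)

Derive the expected Sevas reflex of *hardosi:
Sevas: *hardosi
  hardosi → haldosi   [unconditioned shift]
  haldosi → haldori   [rhotacism]
  haldori → heldori   [vowel merger]
  giving Sevas heldori.
Sevas 'heldori' matches the regular reflex exactly, so the pair is cognate.

yes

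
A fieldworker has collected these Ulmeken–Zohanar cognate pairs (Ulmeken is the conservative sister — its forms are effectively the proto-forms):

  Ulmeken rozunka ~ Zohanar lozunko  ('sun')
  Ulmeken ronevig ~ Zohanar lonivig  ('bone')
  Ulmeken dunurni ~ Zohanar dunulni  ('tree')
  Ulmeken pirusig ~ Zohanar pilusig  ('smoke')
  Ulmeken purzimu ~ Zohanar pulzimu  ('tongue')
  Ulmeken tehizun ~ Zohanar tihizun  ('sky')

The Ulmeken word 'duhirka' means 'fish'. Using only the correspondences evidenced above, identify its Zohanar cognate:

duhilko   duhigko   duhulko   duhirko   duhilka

duhilko

purzimu ~ pulzimu — Ulmeken r corresponds to Zohanar l after a vowel, before a consonant other than r, m, n, p, b, f, v.
rozunka ~ lozunko — Ulmeken a corresponds to Zohanar o word-finally.
Applying these to Ulmeken 'duhirka':
  duhirka → duhilka   (r→l after a vowel, before a consonant other than r, m, n, p, b, f, v)
  duhilka → duhilko   (a→o word-finally)
So the Zohanar cognate is 'duhilko'.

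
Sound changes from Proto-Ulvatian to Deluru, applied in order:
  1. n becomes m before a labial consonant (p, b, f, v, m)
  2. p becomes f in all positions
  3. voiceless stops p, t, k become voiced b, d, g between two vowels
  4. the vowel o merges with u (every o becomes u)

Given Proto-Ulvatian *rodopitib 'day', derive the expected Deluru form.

rudufidib

Deluru: *rodopitib > rodofitib > rodofidib > rudufidib  (by unconditioned shift, intervocalic voicing, vowel merger)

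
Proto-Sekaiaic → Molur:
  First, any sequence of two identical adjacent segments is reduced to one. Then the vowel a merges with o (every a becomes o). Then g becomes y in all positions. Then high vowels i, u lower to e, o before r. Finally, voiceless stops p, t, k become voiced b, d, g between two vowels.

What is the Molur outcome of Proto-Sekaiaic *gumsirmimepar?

Molur: *gumsirmimepar > gumsirmimepor > yumsirmimepor > yumsermimepor > yumsermimebor  (by vowel merger, unconditioned shift, pre-rhotic lowering, intervocalic voicing)

yumsermimebor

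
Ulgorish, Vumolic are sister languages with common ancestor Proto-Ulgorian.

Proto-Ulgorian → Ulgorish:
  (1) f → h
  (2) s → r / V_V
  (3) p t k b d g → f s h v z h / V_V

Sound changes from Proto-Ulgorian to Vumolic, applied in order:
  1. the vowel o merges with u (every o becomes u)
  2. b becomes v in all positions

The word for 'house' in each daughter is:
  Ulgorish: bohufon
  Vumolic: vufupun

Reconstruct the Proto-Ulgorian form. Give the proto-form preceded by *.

*bofupon

Position 6: Ulgorish has o, Vumolic has u. Ulgorish preserves o here (none of its changes turn any other segment into o), so the proto-segment is *o.
Position 1: Ulgorish has b, Vumolic has v. Ulgorish preserves b here (none of its changes turn any other segment into b), so the proto-segment is *b.
Position 5: Ulgorish has f, Vumolic has p. Vumolic preserves p here (none of its changes turn any other segment into p), so the proto-segment is *p.
Continuing position by position gives *bofupon; check it forward:
Ulgorish: start from *bofupon.
  rule 1 (unconditioned shift): bofupon → bohupon
  rule 2: no change — bohupon
  rule 3 (intervocalic lenition): bohupon → bohufon
  ⇒ Ulgorish bohufon
Vumolic: *bofupon
  bofupon → bufupun   [vowel merger]
  bufupun → vufupun   [unconditioned shift]
  giving Vumolic vufupun.
No other proto-form is consistent with every reflex, so the reconstruction is *bofupon.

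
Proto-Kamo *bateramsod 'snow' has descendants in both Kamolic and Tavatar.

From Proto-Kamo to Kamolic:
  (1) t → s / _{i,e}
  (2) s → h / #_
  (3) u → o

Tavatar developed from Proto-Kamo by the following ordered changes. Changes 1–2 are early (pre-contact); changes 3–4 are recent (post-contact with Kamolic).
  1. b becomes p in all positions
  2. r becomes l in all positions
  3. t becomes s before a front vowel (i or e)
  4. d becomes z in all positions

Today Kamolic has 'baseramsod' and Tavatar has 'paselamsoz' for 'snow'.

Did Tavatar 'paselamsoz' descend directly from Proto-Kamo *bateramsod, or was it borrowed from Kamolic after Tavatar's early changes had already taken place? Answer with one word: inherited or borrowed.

inherited

If inherited, *bateramsod would pass through all of Tavatar's changes:
Tavatar: *bateramsod > pateramsod > patelamsod > paselamsod > paselamsoz  (by unconditioned shift, unconditioned shift, palatalisation, unconditioned shift)
If borrowed from Kamolic 'baseramsod' after the early changes, it would undergo only the recent ones:
  rule 3 (palatalisation): no change (baseramsod)
  rule 4 (unconditioned shift): baseramsod → baseramsoz
  ⇒ as a loan: baseramsoz
Tavatar 'paselamsoz' matches the inherited outcome exactly, so it is an inherited cognate, not a loan.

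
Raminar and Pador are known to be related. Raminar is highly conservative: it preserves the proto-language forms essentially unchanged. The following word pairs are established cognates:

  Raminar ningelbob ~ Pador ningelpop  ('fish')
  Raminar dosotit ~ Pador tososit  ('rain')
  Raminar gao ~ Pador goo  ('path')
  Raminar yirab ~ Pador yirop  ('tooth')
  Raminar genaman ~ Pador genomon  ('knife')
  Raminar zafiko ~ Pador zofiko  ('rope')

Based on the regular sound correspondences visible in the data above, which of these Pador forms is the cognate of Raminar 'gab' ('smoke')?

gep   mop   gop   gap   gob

yirab ~ yirop — Raminar a corresponds to Pador o after a consonant, before a labial obstruent.
ningelbob ~ ningelpop, yirab ~ yirop — Raminar b corresponds to Pador p word-finally.
Applying these to Raminar 'gab':
  gab → gob   (a→o after a consonant, before a labial obstruent)
  gob → gop   (b→p word-finally)
So the Pador cognate is 'gop'.

gop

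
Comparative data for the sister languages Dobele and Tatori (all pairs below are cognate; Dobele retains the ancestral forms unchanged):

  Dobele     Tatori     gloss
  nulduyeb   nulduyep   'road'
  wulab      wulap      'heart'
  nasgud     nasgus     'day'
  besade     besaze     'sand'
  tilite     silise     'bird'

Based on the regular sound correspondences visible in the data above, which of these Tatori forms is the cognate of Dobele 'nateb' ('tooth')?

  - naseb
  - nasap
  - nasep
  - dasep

tilite ~ silise — Dobele t corresponds to Tatori s between vowels (before a front vowel).
nulduyeb ~ nulduyep, wulab ~ wulap — Dobele b corresponds to Tatori p word-finally.
Applying these to Dobele 'nateb':
  nateb → naseb   (t→s between vowels (before a front vowel))
  naseb → nasep   (b→p word-finally)
So the Tatori cognate is 'nasep'.

nasep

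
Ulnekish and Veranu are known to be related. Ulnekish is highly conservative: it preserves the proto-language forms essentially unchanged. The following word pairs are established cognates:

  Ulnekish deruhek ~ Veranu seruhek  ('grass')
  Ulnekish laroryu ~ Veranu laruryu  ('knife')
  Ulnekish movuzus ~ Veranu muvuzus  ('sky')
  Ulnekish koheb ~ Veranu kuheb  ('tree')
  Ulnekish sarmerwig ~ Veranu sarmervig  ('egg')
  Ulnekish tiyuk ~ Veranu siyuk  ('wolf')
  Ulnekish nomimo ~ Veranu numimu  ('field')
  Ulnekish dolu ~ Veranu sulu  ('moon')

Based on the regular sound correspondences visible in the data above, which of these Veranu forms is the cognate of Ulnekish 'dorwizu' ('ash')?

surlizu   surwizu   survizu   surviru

survizu

dolu ~ sulu — Ulnekish d corresponds to Veranu s word-initially before a back vowel.
laroryu ~ laruryu — Ulnekish o corresponds to Veranu u after a consonant, before r.
sarmerwig ~ sarmervig — Ulnekish w corresponds to Veranu v after a consonant, before a front vowel.
Applying these to Ulnekish 'dorwizu':
  dorwizu → sorwizu   (d→s word-initially before a back vowel)
  sorwizu → surwizu   (o→u after a consonant, before r)
  surwizu → survizu   (w→v after a consonant, before a front vowel)
So the Veranu cognate is 'survizu'.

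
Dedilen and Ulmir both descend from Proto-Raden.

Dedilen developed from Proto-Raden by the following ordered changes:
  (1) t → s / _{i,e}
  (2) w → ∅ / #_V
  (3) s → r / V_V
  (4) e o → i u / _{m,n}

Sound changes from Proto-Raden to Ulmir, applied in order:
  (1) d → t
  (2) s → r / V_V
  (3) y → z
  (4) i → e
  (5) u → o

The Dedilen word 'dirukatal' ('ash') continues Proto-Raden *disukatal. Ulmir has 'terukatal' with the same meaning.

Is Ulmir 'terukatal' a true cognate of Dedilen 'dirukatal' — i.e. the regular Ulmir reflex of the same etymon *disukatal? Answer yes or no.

Derive the expected Ulmir reflex of *disukatal:
Ulmir: *disukatal
  disukatal → tisukatal   [unconditioned shift]
  tisukatal → tirukatal   [rhotacism]
  tirukatal (rule 3 does not apply)
  tirukatal → terukatal   [vowel merger]
  terukatal → terokatal   [vowel merger]
  giving Ulmir terokatal.
The regular Ulmir reflex would be 'terokatal', but the attested form is 'terukatal'. The correspondence is irregular, so they are not cognates (the Ulmir form has a different source).

no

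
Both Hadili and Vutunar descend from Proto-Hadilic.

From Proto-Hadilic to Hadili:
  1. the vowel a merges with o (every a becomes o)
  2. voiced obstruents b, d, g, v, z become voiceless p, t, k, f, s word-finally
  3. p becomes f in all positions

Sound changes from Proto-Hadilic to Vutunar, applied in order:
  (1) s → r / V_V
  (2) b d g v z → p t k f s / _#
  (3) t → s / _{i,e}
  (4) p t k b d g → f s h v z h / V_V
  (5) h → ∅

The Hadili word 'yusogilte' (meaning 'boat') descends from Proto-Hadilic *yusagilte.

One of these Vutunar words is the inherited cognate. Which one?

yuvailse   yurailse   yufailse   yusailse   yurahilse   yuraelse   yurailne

Vutunar: start from *yusagilte.
  rule 1 (rhotacism): yusagilte → yuragilte
  rule 2: no change — yuragilte
  rule 3 (palatalisation): yuragilte → yuragilse
  rule 4 (intervocalic lenition): yuragilse → yurahilse
  rule 5 (h-loss): yurahilse → yurailse
  ⇒ Vutunar yurailse
The other candidates each miss or misapply at least one Vutunar change.

yurailse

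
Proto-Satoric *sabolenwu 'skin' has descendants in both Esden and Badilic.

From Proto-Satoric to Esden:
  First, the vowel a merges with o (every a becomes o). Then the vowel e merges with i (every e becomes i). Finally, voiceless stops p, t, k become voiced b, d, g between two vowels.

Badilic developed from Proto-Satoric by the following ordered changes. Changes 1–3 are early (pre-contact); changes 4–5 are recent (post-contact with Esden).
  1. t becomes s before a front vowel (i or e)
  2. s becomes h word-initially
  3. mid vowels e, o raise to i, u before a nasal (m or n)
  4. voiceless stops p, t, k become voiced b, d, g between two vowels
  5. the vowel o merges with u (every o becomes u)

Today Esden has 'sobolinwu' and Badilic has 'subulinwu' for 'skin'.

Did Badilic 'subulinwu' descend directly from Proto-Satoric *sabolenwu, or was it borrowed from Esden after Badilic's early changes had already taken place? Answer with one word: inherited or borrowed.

borrowed

If inherited, *sabolenwu would pass through all of Badilic's changes:
Badilic: *sabolenwu > habolenwu > habolinwu > habulinwu  (by debuccalisation, pre-nasal raising, vowel merger)
If borrowed from Esden 'sobolinwu' after the early changes, it would undergo only the recent ones:
  rule 4 (intervocalic voicing): no change (sobolinwu)
  rule 5 (vowel merger): sobolinwu → subulinwu
  ⇒ as a loan: subulinwu
Badilic 'subulinwu' matches the loan outcome 'subulinwu', not the inherited 'habulinwu' — it skipped the early Badilic changes, so it was borrowed from Esden.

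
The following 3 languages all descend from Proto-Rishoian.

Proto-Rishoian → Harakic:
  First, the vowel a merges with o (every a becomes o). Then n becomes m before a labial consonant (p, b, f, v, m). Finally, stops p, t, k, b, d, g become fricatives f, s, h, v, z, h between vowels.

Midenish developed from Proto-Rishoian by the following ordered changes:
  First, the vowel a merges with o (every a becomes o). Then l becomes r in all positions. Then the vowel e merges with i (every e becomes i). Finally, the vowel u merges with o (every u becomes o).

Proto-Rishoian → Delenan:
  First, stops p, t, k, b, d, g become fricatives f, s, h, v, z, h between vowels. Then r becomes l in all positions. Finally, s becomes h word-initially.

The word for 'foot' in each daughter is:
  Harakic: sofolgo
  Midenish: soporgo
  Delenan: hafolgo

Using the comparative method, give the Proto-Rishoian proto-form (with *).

*sapolgo

Position 1: Harakic has s, Midenish has s, Delenan has h. Midenish preserves s here (none of its changes turn any other segment into s), so the proto-segment is *s.
Position 5: Harakic has l, Midenish has r, Delenan has l. Harakic preserves l here (none of its changes turn any other segment into l), so the proto-segment is *l.
Position 3: Harakic has f, Midenish has p, Delenan has f. Midenish preserves p here (none of its changes turn any other segment into p), so the proto-segment is *p.
Verify the candidate proto-form against each daughter:
Harakic: start from *sapolgo.
  rule 1 (vowel merger): sapolgo → sopolgo
  rule 2: no change — sopolgo
  rule 3 (intervocalic lenition): sopolgo → sofolgo
  ⇒ Harakic sofolgo
Midenish: *sapolgo
  sapolgo → sopolgo   [vowel merger]
  sopolgo → soporgo   [unconditioned shift]
  soporgo (rule 3 does not apply)
  soporgo (rule 4 does not apply)
  giving Midenish soporgo.
Delenan: *sapolgo > safolgo > hafolgo  (by intervocalic lenition, debuccalisation)
Only *sapolgo yields all of Harakic sofolgo, Midenish soporgo, Delenan hafolgo.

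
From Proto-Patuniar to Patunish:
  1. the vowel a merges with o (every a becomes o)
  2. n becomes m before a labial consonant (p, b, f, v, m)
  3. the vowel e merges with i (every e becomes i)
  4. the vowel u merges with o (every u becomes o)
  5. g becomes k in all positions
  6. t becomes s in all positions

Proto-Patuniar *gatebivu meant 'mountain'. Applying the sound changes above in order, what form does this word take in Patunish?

Patunish: start from *gatebivu.
  rule 1 (vowel merger): gatebivu → gotebivu
  rule 2: no change — gotebivu
  rule 3 (vowel merger): gotebivu → gotibivu
  rule 4 (vowel merger): gotibivu → gotibivo
  rule 5 (unconditioned shift): gotibivo → kotibivo
  rule 6 (unconditioned shift): kotibivo → kosibivo
  ⇒ Patunish kosibivo

kosibivo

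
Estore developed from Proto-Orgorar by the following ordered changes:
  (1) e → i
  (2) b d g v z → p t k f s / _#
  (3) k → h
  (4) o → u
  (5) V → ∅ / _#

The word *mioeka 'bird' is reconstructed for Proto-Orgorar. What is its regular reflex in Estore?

miuih

Estore: *mioeka > mioika > mioiha > miuiha > miuih  (by vowel merger, unconditioned shift, vowel merger, apocope)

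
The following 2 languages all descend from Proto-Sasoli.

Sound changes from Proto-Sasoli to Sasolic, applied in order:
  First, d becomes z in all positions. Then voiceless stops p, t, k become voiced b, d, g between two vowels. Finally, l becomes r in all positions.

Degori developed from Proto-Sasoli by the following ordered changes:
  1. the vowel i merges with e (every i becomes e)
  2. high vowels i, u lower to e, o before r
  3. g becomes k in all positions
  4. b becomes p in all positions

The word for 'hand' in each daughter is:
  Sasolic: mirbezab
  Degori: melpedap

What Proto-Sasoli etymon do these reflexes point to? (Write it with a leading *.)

*milbedab

Position 3: Sasolic has r, Degori has l. Degori preserves l here (none of its changes turn any other segment into l), so the proto-segment is *l.
Position 6: Sasolic has z, Degori has d. Degori preserves d here (none of its changes turn any other segment into d), so the proto-segment is *d.
Continuing position by position gives *milbedab; check it forward:
Sasolic: *milbedab > milbezab > mirbezab  (by unconditioned shift, unconditioned shift)
Degori: *milbedab
  milbedab → melbedab   [vowel merger]
  melbedab (rule 2 does not apply)
  melbedab (rule 3 does not apply)
  melbedab → melpedap   [unconditioned shift]
  giving Degori melpedap.
*milbedab is the unique common source.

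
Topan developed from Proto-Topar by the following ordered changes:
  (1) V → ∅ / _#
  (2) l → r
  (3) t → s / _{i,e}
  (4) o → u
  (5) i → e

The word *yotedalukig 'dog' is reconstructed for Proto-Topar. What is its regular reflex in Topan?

Topan: *yotedalukig
  yotedalukig (rule 1 does not apply)
  yotedalukig → yotedarukig   [unconditioned shift]
  yotedarukig → yosedarukig   [palatalisation]
  yosedarukig → yusedarukig   [vowel merger]
  yusedarukig → yusedarukeg   [vowel merger]
  giving Topan yusedarukeg.

yusedarukeg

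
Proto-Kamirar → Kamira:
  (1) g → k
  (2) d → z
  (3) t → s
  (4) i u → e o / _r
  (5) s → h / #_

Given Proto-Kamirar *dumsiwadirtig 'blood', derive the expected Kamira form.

zumsiwazersik

Kamira: *dumsiwadirtig
  dumsiwadirtig → dumsiwadirtik   [unconditioned shift]
  dumsiwadirtik → zumsiwazirtik   [unconditioned shift]
  zumsiwazirtik → zumsiwazirsik   [unconditioned shift]
  zumsiwazirsik → zumsiwazersik   [pre-rhotic lowering]
  zumsiwazersik (rule 5 does not apply)
  giving Kamira zumsiwazersik.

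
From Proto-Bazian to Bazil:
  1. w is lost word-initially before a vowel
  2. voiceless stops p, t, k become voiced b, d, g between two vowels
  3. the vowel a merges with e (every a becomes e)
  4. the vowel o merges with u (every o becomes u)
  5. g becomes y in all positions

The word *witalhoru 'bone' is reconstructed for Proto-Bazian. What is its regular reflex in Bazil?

idelhuru

Bazil: *witalhoru > italhoru > idalhoru > idelhoru > idelhuru  (by glide loss, intervocalic voicing, vowel merger, vowel merger)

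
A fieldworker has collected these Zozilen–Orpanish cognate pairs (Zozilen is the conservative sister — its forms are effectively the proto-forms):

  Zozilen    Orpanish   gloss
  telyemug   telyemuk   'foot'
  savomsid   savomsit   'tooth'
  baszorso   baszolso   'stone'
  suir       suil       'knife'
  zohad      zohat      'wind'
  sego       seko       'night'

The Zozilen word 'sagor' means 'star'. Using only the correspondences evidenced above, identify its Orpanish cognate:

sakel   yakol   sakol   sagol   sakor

sakol

sego ~ seko — Zozilen g corresponds to Orpanish k between vowels (before a back vowel).
suir ~ suil — Zozilen r corresponds to Orpanish l word-finally.
Applying these to Zozilen 'sagor':
  sagor → sakor   (g→k between vowels (before a back vowel))
  sakor → sakol   (r→l word-finally)
So the Orpanish cognate is 'sakol'.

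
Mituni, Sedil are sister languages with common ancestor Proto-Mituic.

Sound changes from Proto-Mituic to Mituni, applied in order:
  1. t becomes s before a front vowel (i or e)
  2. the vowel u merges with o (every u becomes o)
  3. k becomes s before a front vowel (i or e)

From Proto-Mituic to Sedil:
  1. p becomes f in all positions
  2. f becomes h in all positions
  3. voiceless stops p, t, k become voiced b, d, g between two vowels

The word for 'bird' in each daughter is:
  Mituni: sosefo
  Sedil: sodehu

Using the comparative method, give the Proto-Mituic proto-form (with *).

*sotefu

Position 6: Mituni has o, Sedil has u. Sedil preserves u here (none of its changes turn any other segment into u), so the proto-segment is *u.
Position 5: Mituni has f, Sedil has h. Mituni preserves f here (none of its changes turn any other segment into f), so the proto-segment is *f.
Position 3: Mituni has s, Sedil has d. Taking the neighbouring segments as reconstructed: Mituni s could go back to *t or *k or *s; Sedil d could go back to *t or *d — the one source consistent with every daughter is *t.
The remaining positions agree across the daughters. Check the candidate against every language:
Mituni: *sotefu
  sotefu → sosefu   [palatalisation]
  sosefu → sosefo   [vowel merger]
  sosefo (rule 3 does not apply)
  giving Mituni sosefo.
Sedil: start from *sotefu.
  rule 1: no change — sotefu
  rule 2 (unconditioned shift): sotefu → sotehu
  rule 3 (intervocalic voicing): sotehu → sodehu
  ⇒ Sedil sodehu
No other proto-form is consistent with every reflex, so the reconstruction is *sotefu.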